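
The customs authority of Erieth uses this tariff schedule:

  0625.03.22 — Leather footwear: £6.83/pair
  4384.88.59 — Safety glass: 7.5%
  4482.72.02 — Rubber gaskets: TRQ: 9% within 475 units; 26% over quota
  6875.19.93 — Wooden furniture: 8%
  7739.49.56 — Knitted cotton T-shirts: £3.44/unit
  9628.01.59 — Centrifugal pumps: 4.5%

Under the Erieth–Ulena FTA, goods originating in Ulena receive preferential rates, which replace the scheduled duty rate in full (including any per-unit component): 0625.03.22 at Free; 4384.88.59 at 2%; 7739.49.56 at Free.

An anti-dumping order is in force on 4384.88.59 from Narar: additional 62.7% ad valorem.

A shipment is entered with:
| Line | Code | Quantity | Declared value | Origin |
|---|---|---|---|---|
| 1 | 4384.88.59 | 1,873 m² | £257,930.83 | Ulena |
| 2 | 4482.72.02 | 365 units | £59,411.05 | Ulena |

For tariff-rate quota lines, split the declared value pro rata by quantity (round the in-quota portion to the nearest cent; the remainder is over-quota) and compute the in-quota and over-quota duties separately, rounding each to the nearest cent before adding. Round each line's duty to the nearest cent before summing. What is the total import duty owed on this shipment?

Line 1 (4384.88.59, Ulena, 1,873 m², £257,930.83):
Base rate for 4384.88.59 is 7.5%.
Origin Ulena qualifies under the Erieth–Ulena agreement and 4384.88.59 is covered: preferential rate 2% applies instead.
The additional-duty order on 4384.88.59 targets Narar, not Ulena; it does not apply.
Duty = £257,930.83 × 2% = £5,158.62.
Line 2 (4482.72.02, Ulena, 365 units, £59,411.05):
Code 4482.72.02 is under a tariff-rate quota (threshold 475 units). Quantity 365 units is within the quota, so the in-quota rate 9% applies to the full value.
Duty = £59,411.05 × 9% = £5,346.99.
Total = £5,158.62 + £5,346.99 = £10,505.61.

£10,505.61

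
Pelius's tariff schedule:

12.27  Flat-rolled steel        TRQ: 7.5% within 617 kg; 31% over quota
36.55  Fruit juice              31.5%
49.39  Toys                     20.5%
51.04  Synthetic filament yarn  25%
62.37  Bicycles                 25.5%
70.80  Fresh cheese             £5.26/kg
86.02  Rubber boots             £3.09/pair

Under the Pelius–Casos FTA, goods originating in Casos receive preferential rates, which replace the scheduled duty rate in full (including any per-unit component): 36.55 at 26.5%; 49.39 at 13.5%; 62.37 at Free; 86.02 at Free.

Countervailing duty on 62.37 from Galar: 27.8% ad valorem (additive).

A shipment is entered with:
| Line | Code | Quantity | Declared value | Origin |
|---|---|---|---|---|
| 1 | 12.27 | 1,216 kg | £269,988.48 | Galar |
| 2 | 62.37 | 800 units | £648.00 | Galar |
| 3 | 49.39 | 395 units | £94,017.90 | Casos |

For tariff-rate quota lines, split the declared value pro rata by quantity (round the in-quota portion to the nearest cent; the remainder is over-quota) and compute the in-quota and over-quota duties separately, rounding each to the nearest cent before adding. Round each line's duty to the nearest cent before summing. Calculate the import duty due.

£64,540.99

Line 1 (12.27, Galar, 1,216 kg, £269,988.48):
Code 12.27 is under a tariff-rate quota (threshold 617 kg). In-quota: 617 kg at 7.5%; over-quota: 599 kg at 31%.
Pro-rata value split: in-quota = £269,988.48 × 617/1,216 = £136,992.51; over-quota = £269,988.48 − £136,992.51 = £132,995.97.
In-quota duty = £136,992.51 × 7.5% = £10,274.44. Over-quota duty = £132,995.97 × 31% = £41,228.75.
Line duty = £10,274.44 + £41,228.75 = £51,503.19.
Line 2 (62.37, Galar, 800 units, £648.00):
Base rate for 62.37 is 25.5%.
62.37 has an FTA preferential rate, but origin Galar is not Casos; base rate stands.
Additional duty on 62.37 from Galar: +27.8%. Applied ad valorem rate: 25.5% + 27.8% = 53.3%.
Duty = £648.00 × 53.3% = £345.38.
Line 3 (49.39, Casos, 395 units, £94,017.90):
Base rate for 49.39 is 20.5%.
Origin Casos qualifies under the Pelius–Casos agreement and 49.39 is covered: preferential rate 13.5% applies instead.
Duty = £94,017.90 × 13.5% = £12,692.42.
Total = £51,503.19 + £345.38 + £12,692.42 = £64,540.99.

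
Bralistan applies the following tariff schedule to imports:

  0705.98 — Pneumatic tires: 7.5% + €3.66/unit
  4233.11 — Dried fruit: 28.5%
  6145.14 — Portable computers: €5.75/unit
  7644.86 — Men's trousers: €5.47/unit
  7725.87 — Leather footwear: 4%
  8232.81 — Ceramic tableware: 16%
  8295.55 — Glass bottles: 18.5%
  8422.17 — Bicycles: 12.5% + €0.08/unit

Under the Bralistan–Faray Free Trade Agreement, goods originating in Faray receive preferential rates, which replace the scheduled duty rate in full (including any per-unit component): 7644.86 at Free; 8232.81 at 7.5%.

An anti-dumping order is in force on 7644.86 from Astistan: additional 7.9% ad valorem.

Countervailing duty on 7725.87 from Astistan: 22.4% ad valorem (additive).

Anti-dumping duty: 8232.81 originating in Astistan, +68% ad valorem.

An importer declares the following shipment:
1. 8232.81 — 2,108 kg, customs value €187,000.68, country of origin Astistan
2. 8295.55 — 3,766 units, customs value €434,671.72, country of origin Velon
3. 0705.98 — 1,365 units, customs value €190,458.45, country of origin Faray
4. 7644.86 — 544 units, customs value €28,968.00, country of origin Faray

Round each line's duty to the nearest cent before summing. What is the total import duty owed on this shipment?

Line 1 (8232.81, Astistan, 2,108 kg, €187,000.68):
Base rate for 8232.81 is 16%.
8232.81 has an FTA preferential rate, but origin Astistan is not Faray; base rate stands.
Additional duty on 8232.81 from Astistan: +68%. Applied ad valorem rate: 16% + 68% = 84%.
Duty = €187,000.68 × 84% = €157,080.57.
Line 2 (8295.55, Velon, 3,766 units, €434,671.72):
Base rate for 8295.55 is 18.5%.
Duty = €434,671.72 × 18.5% = €80,414.27.
Line 3 (0705.98, Faray, 1,365 units, €190,458.45):
Base rate for 0705.98 is 7.5% + €3.66/unit.
Origin Faray is the FTA partner but 0705.98 is not on the preference list; base rate stands.
Duty = €190,458.45 × 7.5% + 1,365 × €3.66 = €19,280.28.
Line 4 (7644.86, Faray, 544 units, €28,968.00):
Base rate for 7644.86 is €5.47/unit.
Origin Faray qualifies under the Bralistan–Faray agreement and 7644.86 is covered: preferential rate Free applies instead.
The additional-duty order on 7644.86 targets Astistan, not Faray; it does not apply.
Duty = €28,968.00 × 0% = €0.00.
Total = €157,080.57 + €80,414.27 + €19,280.28 + €0.00 = €256,775.12.

€256,775.12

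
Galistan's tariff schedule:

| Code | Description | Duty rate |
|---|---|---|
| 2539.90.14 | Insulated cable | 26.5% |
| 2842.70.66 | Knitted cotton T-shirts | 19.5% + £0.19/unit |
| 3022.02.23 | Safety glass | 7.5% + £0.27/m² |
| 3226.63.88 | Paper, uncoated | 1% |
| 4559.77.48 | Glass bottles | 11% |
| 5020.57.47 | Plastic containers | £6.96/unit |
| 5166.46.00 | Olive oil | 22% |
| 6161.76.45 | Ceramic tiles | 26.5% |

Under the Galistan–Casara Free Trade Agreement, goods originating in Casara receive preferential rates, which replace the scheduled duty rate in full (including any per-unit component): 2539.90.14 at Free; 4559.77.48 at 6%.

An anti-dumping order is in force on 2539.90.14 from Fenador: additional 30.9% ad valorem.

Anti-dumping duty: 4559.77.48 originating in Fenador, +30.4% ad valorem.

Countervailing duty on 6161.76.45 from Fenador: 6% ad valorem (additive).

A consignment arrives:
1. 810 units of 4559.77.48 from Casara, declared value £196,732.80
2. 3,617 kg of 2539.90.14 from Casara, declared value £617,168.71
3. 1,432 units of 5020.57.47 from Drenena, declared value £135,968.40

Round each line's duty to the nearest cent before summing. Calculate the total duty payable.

Line 1 (4559.77.48, Casara, 810 units, £196,732.80):
Base rate for 4559.77.48 is 11%.
Origin Casara qualifies under the Galistan–Casara agreement and 4559.77.48 is covered: preferential rate 6% applies instead.
The additional-duty order on 4559.77.48 targets Fenador, not Casara; it does not apply.
Duty = £196,732.80 × 6% = £11,803.97.
Line 2 (2539.90.14, Casara, 3,617 kg, £617,168.71):
Base rate for 2539.90.14 is 26.5%.
Origin Casara qualifies under the Galistan–Casara agreement and 2539.90.14 is covered: preferential rate Free applies instead.
The additional-duty order on 2539.90.14 targets Fenador, not Casara; it does not apply.
Duty = £617,168.71 × 0% = £0.00.
Line 3 (5020.57.47, Drenena, 1,432 units, £135,968.40):
Base rate for 5020.57.47 is £6.96/unit.
Duty = 1,432 × £6.96 = £9,966.72.
Total = £11,803.97 + £0.00 + £9,966.72 = £21,770.69.

£21,770.69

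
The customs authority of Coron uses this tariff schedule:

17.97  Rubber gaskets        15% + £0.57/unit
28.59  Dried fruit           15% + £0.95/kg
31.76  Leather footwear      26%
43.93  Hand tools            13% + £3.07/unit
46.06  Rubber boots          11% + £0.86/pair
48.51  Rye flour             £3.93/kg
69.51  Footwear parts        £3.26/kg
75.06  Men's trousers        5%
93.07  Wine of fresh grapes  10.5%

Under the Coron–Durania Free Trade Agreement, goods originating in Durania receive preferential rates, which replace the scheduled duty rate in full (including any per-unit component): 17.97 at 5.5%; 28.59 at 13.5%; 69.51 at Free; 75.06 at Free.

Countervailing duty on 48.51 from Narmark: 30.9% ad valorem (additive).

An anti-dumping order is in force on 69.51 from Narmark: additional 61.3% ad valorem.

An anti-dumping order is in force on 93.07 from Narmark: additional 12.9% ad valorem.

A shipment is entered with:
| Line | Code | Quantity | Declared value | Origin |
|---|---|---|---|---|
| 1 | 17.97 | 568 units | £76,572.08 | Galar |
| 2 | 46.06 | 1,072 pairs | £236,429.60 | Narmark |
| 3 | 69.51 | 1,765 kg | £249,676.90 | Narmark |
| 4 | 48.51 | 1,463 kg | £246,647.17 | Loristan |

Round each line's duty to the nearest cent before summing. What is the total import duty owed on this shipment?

Line 1 (17.97, Galar, 568 units, £76,572.08):
Base rate for 17.97 is 15% + £0.57/unit.
17.97 has an FTA preferential rate, but origin Galar is not Durania; base rate stands.
Duty = £76,572.08 × 15% + 568 × £0.57 = £11,809.57.
Line 2 (46.06, Narmark, 1,072 pairs, £236,429.60):
Base rate for 46.06 is 11% + £0.86/pair.
Duty = £236,429.60 × 11% + 1,072 × £0.86 = £26,929.18.
Line 3 (69.51, Narmark, 1,765 kg, £249,676.90):
Base rate for 69.51 is £3.26/kg.
69.51 has an FTA preferential rate, but origin Narmark is not Durania; base rate stands.
Additional duty on 69.51 from Narmark: +61.3% ad valorem. Applied ad valorem rate = 61.3%.
Duty = £249,676.90 × 61.3% + 1,765 × £3.26 = £158,805.84.
Line 4 (48.51, Loristan, 1,463 kg, £246,647.17):
Base rate for 48.51 is £3.93/kg.
The additional-duty order on 48.51 targets Narmark, not Loristan; it does not apply.
Duty = 1,463 × £3.93 = £5,749.59.
Total = £11,809.57 + £26,929.18 + £158,805.84 + £5,749.59 = £203,294.18.

£203,294.18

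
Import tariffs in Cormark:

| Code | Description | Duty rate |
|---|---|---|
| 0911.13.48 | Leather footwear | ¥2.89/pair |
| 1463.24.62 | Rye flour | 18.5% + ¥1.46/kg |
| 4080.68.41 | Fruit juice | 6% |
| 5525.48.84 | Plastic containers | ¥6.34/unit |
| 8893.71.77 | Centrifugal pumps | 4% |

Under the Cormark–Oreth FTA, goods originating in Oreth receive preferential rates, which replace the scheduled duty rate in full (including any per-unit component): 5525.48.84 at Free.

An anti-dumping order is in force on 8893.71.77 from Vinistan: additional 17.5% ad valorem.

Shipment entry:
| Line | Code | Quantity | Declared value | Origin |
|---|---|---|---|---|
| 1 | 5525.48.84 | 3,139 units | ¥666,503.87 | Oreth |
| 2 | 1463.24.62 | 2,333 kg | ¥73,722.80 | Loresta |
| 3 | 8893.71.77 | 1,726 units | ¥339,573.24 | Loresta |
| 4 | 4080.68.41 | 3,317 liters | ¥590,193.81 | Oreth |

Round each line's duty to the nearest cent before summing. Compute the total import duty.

¥66,039.46

Line 1 (5525.48.84, Oreth, 3,139 units, ¥666,503.87):
Base rate for 5525.48.84 is ¥6.34/unit.
Origin Oreth qualifies under the Cormark–Oreth agreement and 5525.48.84 is covered: preferential rate Free applies instead.
Duty = ¥666,503.87 × 0% = ¥0.00.
Line 2 (1463.24.62, Loresta, 2,333 kg, ¥73,722.80):
Base rate for 1463.24.62 is 18.5% + ¥1.46/kg.
Duty = ¥73,722.80 × 18.5% + 2,333 × ¥1.46 = ¥17,044.90.
Line 3 (8893.71.77, Loresta, 1,726 units, ¥339,573.24):
Base rate for 8893.71.77 is 4%.
The additional-duty order on 8893.71.77 targets Vinistan, not Loresta; it does not apply.
Duty = ¥339,573.24 × 4% = ¥13,582.93.
Line 4 (4080.68.41, Oreth, 3,317 liters, ¥590,193.81):
Base rate for 4080.68.41 is 6%.
Origin Oreth is the FTA partner but 4080.68.41 is not on the preference list; base rate stands.
Duty = ¥590,193.81 × 6% = ¥35,411.63.
Total = ¥0.00 + ¥17,044.90 + ¥13,582.93 + ¥35,411.63 = ¥66,039.46.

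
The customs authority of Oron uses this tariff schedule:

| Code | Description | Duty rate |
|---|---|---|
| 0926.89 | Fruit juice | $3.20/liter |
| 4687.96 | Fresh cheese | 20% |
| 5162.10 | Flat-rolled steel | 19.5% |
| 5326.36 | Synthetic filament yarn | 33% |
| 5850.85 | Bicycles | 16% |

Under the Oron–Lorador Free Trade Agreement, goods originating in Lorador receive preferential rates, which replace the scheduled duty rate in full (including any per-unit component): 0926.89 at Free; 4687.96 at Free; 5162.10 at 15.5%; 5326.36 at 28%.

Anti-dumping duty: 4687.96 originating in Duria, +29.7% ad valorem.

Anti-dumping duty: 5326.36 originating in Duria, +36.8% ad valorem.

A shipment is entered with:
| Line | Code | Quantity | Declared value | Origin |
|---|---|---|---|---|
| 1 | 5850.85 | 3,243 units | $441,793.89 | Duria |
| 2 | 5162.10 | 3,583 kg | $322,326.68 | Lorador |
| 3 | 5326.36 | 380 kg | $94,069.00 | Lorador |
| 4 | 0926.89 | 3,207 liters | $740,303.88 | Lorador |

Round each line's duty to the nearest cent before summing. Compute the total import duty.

$146,986.98

Line 1 (5850.85, Duria, 3,243 units, $441,793.89):
Base rate for 5850.85 is 16%.
Duty = $441,793.89 × 16% = $70,687.02.
Line 2 (5162.10, Lorador, 3,583 kg, $322,326.68):
Base rate for 5162.10 is 19.5%.
Origin Lorador qualifies under the Oron–Lorador agreement and 5162.10 is covered: preferential rate 15.5% applies instead.
Duty = $322,326.68 × 15.5% = $49,960.64.
Line 3 (5326.36, Lorador, 380 kg, $94,069.00):
Base rate for 5326.36 is 33%.
Origin Lorador qualifies under the Oron–Lorador agreement and 5326.36 is covered: preferential rate 28% applies instead.
The additional-duty order on 5326.36 targets Duria, not Lorador; it does not apply.
Duty = $94,069.00 × 28% = $26,339.32.
Line 4 (0926.89, Lorador, 3,207 liters, $740,303.88):
Base rate for 0926.89 is $3.20/liter.
Origin Lorador qualifies under the Oron–Lorador agreement and 0926.89 is covered: preferential rate Free applies instead.
Duty = $740,303.88 × 0% = $0.00.
Total = $70,687.02 + $49,960.64 + $26,339.32 + $0.00 = $146,986.98.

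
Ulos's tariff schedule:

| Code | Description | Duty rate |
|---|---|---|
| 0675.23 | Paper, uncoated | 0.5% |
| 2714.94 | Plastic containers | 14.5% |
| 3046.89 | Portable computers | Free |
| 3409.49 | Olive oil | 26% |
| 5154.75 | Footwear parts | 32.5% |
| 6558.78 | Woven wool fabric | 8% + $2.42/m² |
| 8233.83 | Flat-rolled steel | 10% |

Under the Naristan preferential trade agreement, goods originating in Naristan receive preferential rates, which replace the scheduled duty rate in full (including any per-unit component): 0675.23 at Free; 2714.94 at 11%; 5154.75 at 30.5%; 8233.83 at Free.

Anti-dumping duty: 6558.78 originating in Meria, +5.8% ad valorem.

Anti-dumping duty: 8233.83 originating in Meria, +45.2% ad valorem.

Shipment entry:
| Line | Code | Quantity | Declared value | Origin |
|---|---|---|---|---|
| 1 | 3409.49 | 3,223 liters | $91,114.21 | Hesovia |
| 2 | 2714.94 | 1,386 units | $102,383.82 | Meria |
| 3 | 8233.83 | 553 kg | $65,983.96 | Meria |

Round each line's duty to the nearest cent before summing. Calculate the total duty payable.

$74,958.49

Line 1 (3409.49, Hesovia, 3,223 liters, $91,114.21):
Base rate for 3409.49 is 26%.
Duty = $91,114.21 × 26% = $23,689.69.
Line 2 (2714.94, Meria, 1,386 units, $102,383.82):
Base rate for 2714.94 is 14.5%.
2714.94 has an FTA preferential rate, but origin Meria is not Naristan; base rate stands.
Duty = $102,383.82 × 14.5% = $14,845.65.
Line 3 (8233.83, Meria, 553 kg, $65,983.96):
Base rate for 8233.83 is 10%.
8233.83 has an FTA preferential rate, but origin Meria is not Naristan; base rate stands.
Additional duty on 8233.83 from Meria: +45.2%. Applied ad valorem rate: 10% + 45.2% = 55.2%.
Duty = $65,983.96 × 55.2% = $36,423.15.
Total = $23,689.69 + $14,845.65 + $36,423.15 = $74,958.49.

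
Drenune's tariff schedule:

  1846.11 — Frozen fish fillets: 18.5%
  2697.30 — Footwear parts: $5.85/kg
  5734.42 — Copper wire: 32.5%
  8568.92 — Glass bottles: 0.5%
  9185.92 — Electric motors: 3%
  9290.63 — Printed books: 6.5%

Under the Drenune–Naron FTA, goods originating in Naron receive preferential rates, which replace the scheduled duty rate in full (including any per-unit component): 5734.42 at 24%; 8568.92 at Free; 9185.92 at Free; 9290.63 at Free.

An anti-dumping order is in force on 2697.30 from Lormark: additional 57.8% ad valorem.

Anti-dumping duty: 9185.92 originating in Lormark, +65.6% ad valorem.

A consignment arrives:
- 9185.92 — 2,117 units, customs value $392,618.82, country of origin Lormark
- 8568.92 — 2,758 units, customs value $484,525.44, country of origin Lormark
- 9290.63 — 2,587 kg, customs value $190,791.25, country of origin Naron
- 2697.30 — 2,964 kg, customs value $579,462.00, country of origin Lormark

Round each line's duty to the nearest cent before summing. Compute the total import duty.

$624,027.58

Line 1 (9185.92, Lormark, 2,117 units, $392,618.82):
Base rate for 9185.92 is 3%.
9185.92 has an FTA preferential rate, but origin Lormark is not Naron; base rate stands.
Additional duty on 9185.92 from Lormark: +65.6%. Applied ad valorem rate: 3% + 65.6% = 68.6%.
Duty = $392,618.82 × 68.6% = $269,336.51.
Line 2 (8568.92, Lormark, 2,758 units, $484,525.44):
Base rate for 8568.92 is 0.5%.
8568.92 has an FTA preferential rate, but origin Lormark is not Naron; base rate stands.
Duty = $484,525.44 × 0.5% = $2,422.63.
Line 3 (9290.63, Naron, 2,587 kg, $190,791.25):
Base rate for 9290.63 is 6.5%.
Origin Naron qualifies under the Drenune–Naron agreement and 9290.63 is covered: preferential rate Free applies instead.
Duty = $190,791.25 × 0% = $0.00.
Line 4 (2697.30, Lormark, 2,964 kg, $579,462.00):
Base rate for 2697.30 is $5.85/kg.
Additional duty on 2697.30 from Lormark: +57.8% ad valorem. Applied ad valorem rate = 57.8%.
Duty = $579,462.00 × 57.8% + 2,964 × $5.85 = $352,268.44.
Total = $269,336.51 + $2,422.63 + $0.00 + $352,268.44 = $624,027.58.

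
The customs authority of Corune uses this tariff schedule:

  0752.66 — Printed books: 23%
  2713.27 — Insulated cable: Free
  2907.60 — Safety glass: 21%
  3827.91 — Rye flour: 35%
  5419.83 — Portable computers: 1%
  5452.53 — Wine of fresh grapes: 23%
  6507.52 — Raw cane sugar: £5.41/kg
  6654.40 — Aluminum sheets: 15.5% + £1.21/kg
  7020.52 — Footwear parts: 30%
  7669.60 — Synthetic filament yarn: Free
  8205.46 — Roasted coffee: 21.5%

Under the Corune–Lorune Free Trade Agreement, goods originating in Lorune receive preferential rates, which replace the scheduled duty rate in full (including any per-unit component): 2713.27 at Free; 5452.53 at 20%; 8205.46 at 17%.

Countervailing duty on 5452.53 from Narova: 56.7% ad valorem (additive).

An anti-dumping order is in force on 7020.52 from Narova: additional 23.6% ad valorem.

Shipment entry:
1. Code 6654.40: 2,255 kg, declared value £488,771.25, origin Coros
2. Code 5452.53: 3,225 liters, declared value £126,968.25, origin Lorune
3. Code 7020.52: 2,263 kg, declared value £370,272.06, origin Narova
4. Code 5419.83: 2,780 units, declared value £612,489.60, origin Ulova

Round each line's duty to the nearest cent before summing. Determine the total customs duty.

£308,472.46

Line 1 (6654.40, Coros, 2,255 kg, £488,771.25):
Base rate for 6654.40 is 15.5% + £1.21/kg.
Duty = £488,771.25 × 15.5% + 2,255 × £1.21 = £78,488.09.
Line 2 (5452.53, Lorune, 3,225 liters, £126,968.25):
Base rate for 5452.53 is 23%.
Origin Lorune qualifies under the Corune–Lorune agreement and 5452.53 is covered: preferential rate 20% applies instead.
The additional-duty order on 5452.53 targets Narova, not Lorune; it does not apply.
Duty = £126,968.25 × 20% = £25,393.65.
Line 3 (7020.52, Narova, 2,263 kg, £370,272.06):
Base rate for 7020.52 is 30%.
Additional duty on 7020.52 from Narova: +23.6%. Applied ad valorem rate: 30% + 23.6% = 53.6%.
Duty = £370,272.06 × 53.6% = £198,465.82.
Line 4 (5419.83, Ulova, 2,780 units, £612,489.60):
Base rate for 5419.83 is 1%.
Duty = £612,489.60 × 1% = £6,124.90.
Total = £78,488.09 + £25,393.65 + £198,465.82 + £6,124.90 = £308,472.46.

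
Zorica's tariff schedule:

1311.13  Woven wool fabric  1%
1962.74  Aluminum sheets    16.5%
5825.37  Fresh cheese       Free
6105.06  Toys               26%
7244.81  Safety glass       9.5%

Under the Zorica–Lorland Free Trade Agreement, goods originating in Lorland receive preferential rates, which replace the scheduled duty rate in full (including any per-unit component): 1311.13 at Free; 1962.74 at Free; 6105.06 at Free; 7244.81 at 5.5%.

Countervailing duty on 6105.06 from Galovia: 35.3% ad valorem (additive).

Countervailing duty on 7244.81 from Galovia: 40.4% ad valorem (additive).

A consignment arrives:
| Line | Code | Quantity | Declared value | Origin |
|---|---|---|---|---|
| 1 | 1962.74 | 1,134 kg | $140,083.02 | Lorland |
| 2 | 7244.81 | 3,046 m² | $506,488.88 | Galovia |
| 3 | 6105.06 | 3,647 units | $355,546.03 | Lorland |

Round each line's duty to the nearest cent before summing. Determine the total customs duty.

Line 1 (1962.74, Lorland, 1,134 kg, $140,083.02):
Base rate for 1962.74 is 16.5%.
Origin Lorland qualifies under the Zorica–Lorland agreement and 1962.74 is covered: preferential rate Free applies instead.
Duty = $140,083.02 × 0% = $0.00.
Line 2 (7244.81, Galovia, 3,046 m², $506,488.88):
Base rate for 7244.81 is 9.5%.
7244.81 has an FTA preferential rate, but origin Galovia is not Lorland; base rate stands.
Additional duty on 7244.81 from Galovia: +40.4%. Applied ad valorem rate: 9.5% + 40.4% = 49.9%.
Duty = $506,488.88 × 49.9% = $252,737.95.
Line 3 (6105.06, Lorland, 3,647 units, $355,546.03):
Base rate for 6105.06 is 26%.
Origin Lorland qualifies under the Zorica–Lorland agreement and 6105.06 is covered: preferential rate Free applies instead.
The additional-duty order on 6105.06 targets Galovia, not Lorland; it does not apply.
Duty = $355,546.03 × 0% = $0.00.
Total = $0.00 + $252,737.95 + $0.00 = $252,737.95.

$252,737.95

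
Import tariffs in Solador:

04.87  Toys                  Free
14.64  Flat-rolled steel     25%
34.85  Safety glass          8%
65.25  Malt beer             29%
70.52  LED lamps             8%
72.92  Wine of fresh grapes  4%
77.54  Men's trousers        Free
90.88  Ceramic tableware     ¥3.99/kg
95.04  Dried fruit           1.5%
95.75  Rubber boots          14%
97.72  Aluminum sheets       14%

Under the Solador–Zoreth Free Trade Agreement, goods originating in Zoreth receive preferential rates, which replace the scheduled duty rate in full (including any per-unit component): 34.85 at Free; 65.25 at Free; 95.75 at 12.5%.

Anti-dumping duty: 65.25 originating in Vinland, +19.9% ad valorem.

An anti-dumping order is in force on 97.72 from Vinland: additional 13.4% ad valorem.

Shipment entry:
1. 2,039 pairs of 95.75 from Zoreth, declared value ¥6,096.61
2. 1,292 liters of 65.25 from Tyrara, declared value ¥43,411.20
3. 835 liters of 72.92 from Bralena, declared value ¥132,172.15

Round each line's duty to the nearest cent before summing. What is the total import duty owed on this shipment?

Line 1 (95.75, Zoreth, 2,039 pairs, ¥6,096.61):
Base rate for 95.75 is 14%.
Origin Zoreth qualifies under the Solador–Zoreth agreement and 95.75 is covered: preferential rate 12.5% applies instead.
Duty = ¥6,096.61 × 12.5% = ¥762.08.
Line 2 (65.25, Tyrara, 1,292 liters, ¥43,411.20):
Base rate for 65.25 is 29%.
65.25 has an FTA preferential rate, but origin Tyrara is not Zoreth; base rate stands.
The additional-duty order on 65.25 targets Vinland, not Tyrara; it does not apply.
Duty = ¥43,411.20 × 29% = ¥12,589.25.
Line 3 (72.92, Bralena, 835 liters, ¥132,172.15):
Base rate for 72.92 is 4%.
Duty = ¥132,172.15 × 4% = ¥5,286.89.
Total = ¥762.08 + ¥12,589.25 + ¥5,286.89 = ¥18,638.22.

¥18,638.22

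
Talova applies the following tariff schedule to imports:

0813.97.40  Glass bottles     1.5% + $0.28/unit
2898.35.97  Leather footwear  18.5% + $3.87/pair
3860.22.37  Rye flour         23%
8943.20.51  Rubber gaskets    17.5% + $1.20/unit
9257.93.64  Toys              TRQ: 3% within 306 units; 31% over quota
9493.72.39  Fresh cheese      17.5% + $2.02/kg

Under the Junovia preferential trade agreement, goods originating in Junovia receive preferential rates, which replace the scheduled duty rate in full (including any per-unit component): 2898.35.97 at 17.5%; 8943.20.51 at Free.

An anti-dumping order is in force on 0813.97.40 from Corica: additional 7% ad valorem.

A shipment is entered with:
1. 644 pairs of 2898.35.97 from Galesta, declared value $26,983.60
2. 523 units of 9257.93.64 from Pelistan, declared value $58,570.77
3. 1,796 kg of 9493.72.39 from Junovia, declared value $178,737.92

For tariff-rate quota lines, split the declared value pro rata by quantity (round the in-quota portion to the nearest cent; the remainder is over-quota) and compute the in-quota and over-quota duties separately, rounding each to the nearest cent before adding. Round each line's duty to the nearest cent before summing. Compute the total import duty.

$50,952.95

Line 1 (2898.35.97, Galesta, 644 pairs, $26,983.60):
Base rate for 2898.35.97 is 18.5% + $3.87/pair.
2898.35.97 has an FTA preferential rate, but origin Galesta is not Junovia; base rate stands.
Duty = $26,983.60 × 18.5% + 644 × $3.87 = $7,484.25.
Line 2 (9257.93.64, Pelistan, 523 units, $58,570.77):
Code 9257.93.64 is under a tariff-rate quota (threshold 306 units). In-quota: 306 units at 3%; over-quota: 217 units at 31%.
Pro-rata value split: in-quota = $58,570.77 × 306/523 = $34,268.94; over-quota = $58,570.77 − $34,268.94 = $24,301.83.
In-quota duty = $34,268.94 × 3% = $1,028.07. Over-quota duty = $24,301.83 × 31% = $7,533.57.
Line duty = $1,028.07 + $7,533.57 = $8,561.64.
Line 3 (9493.72.39, Junovia, 1,796 kg, $178,737.92):
Base rate for 9493.72.39 is 17.5% + $2.02/kg.
Origin Junovia is the FTA partner but 9493.72.39 is not on the preference list; base rate stands.
Duty = $178,737.92 × 17.5% + 1,796 × $2.02 = $34,907.06.
Total = $7,484.25 + $8,561.64 + $34,907.06 = $50,952.95.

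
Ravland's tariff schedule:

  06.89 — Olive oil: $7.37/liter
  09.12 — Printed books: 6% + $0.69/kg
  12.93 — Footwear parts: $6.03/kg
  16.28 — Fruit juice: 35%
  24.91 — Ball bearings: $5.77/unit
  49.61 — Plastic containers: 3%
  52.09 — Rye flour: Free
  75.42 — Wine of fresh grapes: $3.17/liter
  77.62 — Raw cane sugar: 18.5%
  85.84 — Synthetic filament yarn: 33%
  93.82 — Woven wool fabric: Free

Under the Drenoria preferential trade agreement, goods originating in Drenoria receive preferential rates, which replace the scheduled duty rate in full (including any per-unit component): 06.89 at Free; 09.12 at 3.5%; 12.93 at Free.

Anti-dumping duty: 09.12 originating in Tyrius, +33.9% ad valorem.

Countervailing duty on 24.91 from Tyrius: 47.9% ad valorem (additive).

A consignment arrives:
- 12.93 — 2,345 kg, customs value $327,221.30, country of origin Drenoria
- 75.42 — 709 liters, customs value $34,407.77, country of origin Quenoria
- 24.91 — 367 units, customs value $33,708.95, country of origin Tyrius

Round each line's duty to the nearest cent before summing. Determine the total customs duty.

$20,511.71

Line 1 (12.93, Drenoria, 2,345 kg, $327,221.30):
Base rate for 12.93 is $6.03/kg.
Origin Drenoria qualifies under the Ravland–Drenoria agreement and 12.93 is covered: preferential rate Free applies instead.
Duty = $327,221.30 × 0% = $0.00.
Line 2 (75.42, Quenoria, 709 liters, $34,407.77):
Base rate for 75.42 is $3.17/liter.
Duty = 709 × $3.17 = $2,247.53.
Line 3 (24.91, Tyrius, 367 units, $33,708.95):
Base rate for 24.91 is $5.77/unit.
Additional duty on 24.91 from Tyrius: +47.9% ad valorem. Applied ad valorem rate = 47.9%.
Duty = $33,708.95 × 47.9% + 367 × $5.77 = $18,264.18.
Total = $0.00 + $2,247.53 + $18,264.18 = $20,511.71.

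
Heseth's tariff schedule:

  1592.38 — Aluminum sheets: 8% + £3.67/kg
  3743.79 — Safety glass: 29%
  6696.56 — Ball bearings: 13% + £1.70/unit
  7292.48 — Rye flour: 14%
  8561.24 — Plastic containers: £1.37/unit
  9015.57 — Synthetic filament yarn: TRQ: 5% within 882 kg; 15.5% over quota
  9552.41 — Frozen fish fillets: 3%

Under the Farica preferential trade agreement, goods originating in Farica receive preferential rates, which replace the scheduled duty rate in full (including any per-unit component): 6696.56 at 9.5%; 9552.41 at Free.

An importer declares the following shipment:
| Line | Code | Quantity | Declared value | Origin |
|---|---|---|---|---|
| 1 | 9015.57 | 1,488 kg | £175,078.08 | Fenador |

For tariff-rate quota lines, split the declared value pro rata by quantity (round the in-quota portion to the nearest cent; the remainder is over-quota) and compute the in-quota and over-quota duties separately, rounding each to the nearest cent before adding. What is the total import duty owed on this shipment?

Line 1 (9015.57, Fenador, 1,488 kg, £175,078.08):
Code 9015.57 is under a tariff-rate quota (threshold 882 kg). In-quota: 882 kg at 5%; over-quota: 606 kg at 15.5%.
Pro-rata value split: in-quota = £175,078.08 × 882/1,488 = £103,776.12; over-quota = £175,078.08 − £103,776.12 = £71,301.96.
In-quota duty = £103,776.12 × 5% = £5,188.81. Over-quota duty = £71,301.96 × 15.5% = £11,051.80.
Line duty = £5,188.81 + £11,051.80 = £16,240.61.

£16,240.61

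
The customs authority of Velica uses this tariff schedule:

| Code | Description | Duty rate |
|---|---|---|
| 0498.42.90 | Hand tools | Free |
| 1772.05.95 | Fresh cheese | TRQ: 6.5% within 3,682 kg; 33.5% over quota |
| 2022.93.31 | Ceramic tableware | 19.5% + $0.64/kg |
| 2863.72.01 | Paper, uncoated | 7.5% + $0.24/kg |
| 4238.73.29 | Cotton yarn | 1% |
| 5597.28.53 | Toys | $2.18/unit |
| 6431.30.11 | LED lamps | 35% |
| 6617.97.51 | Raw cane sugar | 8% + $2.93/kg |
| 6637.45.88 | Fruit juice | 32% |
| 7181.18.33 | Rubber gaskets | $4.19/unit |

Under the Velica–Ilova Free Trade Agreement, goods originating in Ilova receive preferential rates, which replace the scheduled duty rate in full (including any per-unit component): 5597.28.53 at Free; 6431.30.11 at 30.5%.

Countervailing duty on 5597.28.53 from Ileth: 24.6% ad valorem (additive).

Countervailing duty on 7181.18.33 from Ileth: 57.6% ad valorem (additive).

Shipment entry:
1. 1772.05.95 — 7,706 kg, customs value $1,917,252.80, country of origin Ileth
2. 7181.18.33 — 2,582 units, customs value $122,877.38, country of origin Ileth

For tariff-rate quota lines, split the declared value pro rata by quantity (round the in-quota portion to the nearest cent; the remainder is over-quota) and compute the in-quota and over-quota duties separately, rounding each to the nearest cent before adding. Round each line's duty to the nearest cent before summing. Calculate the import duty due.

Line 1 (1772.05.95, Ileth, 7,706 kg, $1,917,252.80):
Code 1772.05.95 is under a tariff-rate quota (threshold 3,682 kg). In-quota: 3,682 kg at 6.5%; over-quota: 4,024 kg at 33.5%.
Pro-rata value split: in-quota = $1,917,252.80 × 3,682/7,706 = $916,081.60; over-quota = $1,917,252.80 − $916,081.60 = $1,001,171.20.
In-quota duty = $916,081.60 × 6.5% = $59,545.30. Over-quota duty = $1,001,171.20 × 33.5% = $335,392.35.
Line duty = $59,545.30 + $335,392.35 = $394,937.65.
Line 2 (7181.18.33, Ileth, 2,582 units, $122,877.38):
Base rate for 7181.18.33 is $4.19/unit.
Additional duty on 7181.18.33 from Ileth: +57.6% ad valorem. Applied ad valorem rate = 57.6%.
Duty = $122,877.38 × 57.6% + 2,582 × $4.19 = $81,595.95.
Total = $394,937.65 + $81,595.95 = $476,533.60.

$476,533.60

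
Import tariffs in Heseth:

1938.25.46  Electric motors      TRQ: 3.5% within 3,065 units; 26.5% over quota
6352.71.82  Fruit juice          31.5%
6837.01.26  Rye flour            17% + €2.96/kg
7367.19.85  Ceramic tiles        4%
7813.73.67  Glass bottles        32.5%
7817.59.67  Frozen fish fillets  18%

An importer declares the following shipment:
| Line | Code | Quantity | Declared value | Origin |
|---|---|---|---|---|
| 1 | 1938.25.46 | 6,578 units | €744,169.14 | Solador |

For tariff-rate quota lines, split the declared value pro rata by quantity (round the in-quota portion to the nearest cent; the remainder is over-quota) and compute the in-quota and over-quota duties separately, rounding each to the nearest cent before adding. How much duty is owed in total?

Line 1 (1938.25.46, Solador, 6,578 units, €744,169.14):
Code 1938.25.46 is under a tariff-rate quota (threshold 3,065 units). In-quota: 3,065 units at 3.5%; over-quota: 3,513 units at 26.5%.
Pro-rata value split: in-quota = €744,169.14 × 3,065/6,578 = €346,743.45; over-quota = €744,169.14 − €346,743.45 = €397,425.69.
In-quota duty = €346,743.45 × 3.5% = €12,136.02. Over-quota duty = €397,425.69 × 26.5% = €105,317.81.
Line duty = €12,136.02 + €105,317.81 = €117,453.83.

€117,453.83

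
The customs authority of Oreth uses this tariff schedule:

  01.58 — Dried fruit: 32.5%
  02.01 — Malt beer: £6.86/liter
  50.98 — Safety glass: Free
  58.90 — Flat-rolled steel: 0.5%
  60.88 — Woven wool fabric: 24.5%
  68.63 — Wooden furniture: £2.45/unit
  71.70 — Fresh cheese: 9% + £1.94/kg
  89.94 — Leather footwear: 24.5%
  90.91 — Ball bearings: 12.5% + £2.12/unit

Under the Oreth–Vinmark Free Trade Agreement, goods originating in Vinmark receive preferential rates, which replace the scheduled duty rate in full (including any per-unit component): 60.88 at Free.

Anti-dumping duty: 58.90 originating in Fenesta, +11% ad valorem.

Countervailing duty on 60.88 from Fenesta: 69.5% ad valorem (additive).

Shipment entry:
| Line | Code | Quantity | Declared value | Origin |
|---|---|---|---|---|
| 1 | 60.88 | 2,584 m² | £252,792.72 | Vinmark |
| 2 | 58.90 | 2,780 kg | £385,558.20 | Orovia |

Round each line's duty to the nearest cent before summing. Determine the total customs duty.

Line 1 (60.88, Vinmark, 2,584 m², £252,792.72):
Base rate for 60.88 is 24.5%.
Origin Vinmark qualifies under the Oreth–Vinmark agreement and 60.88 is covered: preferential rate Free applies instead.
The additional-duty order on 60.88 targets Fenesta, not Vinmark; it does not apply.
Duty = £252,792.72 × 0% = £0.00.
Line 2 (58.90, Orovia, 2,780 kg, £385,558.20):
Base rate for 58.90 is 0.5%.
The additional-duty order on 58.90 targets Fenesta, not Orovia; it does not apply.
Duty = £385,558.20 × 0.5% = £1,927.79.
Total = £0.00 + £1,927.79 = £1,927.79.

£1,927.79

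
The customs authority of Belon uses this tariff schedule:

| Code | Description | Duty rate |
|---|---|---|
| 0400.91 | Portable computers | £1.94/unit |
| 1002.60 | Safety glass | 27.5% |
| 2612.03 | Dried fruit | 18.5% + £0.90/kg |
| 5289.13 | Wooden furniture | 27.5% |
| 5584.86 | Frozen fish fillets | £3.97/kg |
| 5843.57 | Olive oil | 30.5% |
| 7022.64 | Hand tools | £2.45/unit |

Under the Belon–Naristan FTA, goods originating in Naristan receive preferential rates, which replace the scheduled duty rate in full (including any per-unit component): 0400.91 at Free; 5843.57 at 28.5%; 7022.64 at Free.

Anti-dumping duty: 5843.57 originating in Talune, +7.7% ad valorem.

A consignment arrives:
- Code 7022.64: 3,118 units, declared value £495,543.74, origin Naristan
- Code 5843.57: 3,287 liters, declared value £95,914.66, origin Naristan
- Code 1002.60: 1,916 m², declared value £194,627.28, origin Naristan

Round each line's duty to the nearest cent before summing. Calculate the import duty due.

£80,858.18

Line 1 (7022.64, Naristan, 3,118 units, £495,543.74):
Base rate for 7022.64 is £2.45/unit.
Origin Naristan qualifies under the Belon–Naristan agreement and 7022.64 is covered: preferential rate Free applies instead.
Duty = £495,543.74 × 0% = £0.00.
Line 2 (5843.57, Naristan, 3,287 liters, £95,914.66):
Base rate for 5843.57 is 30.5%.
Origin Naristan qualifies under the Belon–Naristan agreement and 5843.57 is covered: preferential rate 28.5% applies instead.
The additional-duty order on 5843.57 targets Talune, not Naristan; it does not apply.
Duty = £95,914.66 × 28.5% = £27,335.68.
Line 3 (1002.60, Naristan, 1,916 m², £194,627.28):
Base rate for 1002.60 is 27.5%.
Origin Naristan is the FTA partner but 1002.60 is not on the preference list; base rate stands.
Duty = £194,627.28 × 27.5% = £53,522.50.
Total = £0.00 + £27,335.68 + £53,522.50 = £80,858.18.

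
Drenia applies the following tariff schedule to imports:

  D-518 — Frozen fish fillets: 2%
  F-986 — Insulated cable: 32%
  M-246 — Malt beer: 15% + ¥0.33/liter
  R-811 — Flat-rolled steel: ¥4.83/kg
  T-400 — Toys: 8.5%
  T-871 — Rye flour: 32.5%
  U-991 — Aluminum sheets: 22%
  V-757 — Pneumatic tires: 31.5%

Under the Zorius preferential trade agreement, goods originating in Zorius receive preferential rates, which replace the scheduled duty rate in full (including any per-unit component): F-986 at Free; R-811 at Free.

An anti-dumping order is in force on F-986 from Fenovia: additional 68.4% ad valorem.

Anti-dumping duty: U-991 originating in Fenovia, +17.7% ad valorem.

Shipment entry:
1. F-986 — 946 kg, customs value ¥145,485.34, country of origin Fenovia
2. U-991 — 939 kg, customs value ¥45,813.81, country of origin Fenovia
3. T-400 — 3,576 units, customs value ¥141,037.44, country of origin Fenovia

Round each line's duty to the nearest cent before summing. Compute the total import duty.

¥176,243.54

Line 1 (F-986, Fenovia, 946 kg, ¥145,485.34):
Base rate for F-986 is 32%.
F-986 has an FTA preferential rate, but origin Fenovia is not Zorius; base rate stands.
Additional duty on F-986 from Fenovia: +68.4%. Applied ad valorem rate: 32% + 68.4% = 100.4%.
Duty = ¥145,485.34 × 100.4% = ¥146,067.28.
Line 2 (U-991, Fenovia, 939 kg, ¥45,813.81):
Base rate for U-991 is 22%.
Additional duty on U-991 from Fenovia: +17.7%. Applied ad valorem rate: 22% + 17.7% = 39.7%.
Duty = ¥45,813.81 × 39.7% = ¥18,188.08.
Line 3 (T-400, Fenovia, 3,576 units, ¥141,037.44):
Base rate for T-400 is 8.5%.
Duty = ¥141,037.44 × 8.5% = ¥11,988.18.
Total = ¥146,067.28 + ¥18,188.08 + ¥11,988.18 = ¥176,243.54.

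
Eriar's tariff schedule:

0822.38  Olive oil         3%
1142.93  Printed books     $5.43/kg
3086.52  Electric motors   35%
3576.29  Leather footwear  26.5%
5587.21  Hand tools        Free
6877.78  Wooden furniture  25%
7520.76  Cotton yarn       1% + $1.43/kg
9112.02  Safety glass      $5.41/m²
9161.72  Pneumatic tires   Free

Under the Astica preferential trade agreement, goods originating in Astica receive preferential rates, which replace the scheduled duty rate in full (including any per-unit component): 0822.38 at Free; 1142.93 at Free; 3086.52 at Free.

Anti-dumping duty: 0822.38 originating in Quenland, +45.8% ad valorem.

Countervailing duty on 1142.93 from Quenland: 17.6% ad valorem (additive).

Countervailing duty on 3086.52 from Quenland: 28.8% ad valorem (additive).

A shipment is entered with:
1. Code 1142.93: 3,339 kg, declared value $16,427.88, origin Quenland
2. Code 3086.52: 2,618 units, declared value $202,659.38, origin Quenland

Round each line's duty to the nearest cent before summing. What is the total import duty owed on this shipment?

$150,318.76

Line 1 (1142.93, Quenland, 3,339 kg, $16,427.88):
Base rate for 1142.93 is $5.43/kg.
1142.93 has an FTA preferential rate, but origin Quenland is not Astica; base rate stands.
Additional duty on 1142.93 from Quenland: +17.6% ad valorem. Applied ad valorem rate = 17.6%.
Duty = $16,427.88 × 17.6% + 3,339 × $5.43 = $21,022.08.
Line 2 (3086.52, Quenland, 2,618 units, $202,659.38):
Base rate for 3086.52 is 35%.
3086.52 has an FTA preferential rate, but origin Quenland is not Astica; base rate stands.
Additional duty on 3086.52 from Quenland: +28.8%. Applied ad valorem rate: 35% + 28.8% = 63.8%.
Duty = $202,659.38 × 63.8% = $129,296.68.
Total = $21,022.08 + $129,296.68 = $150,318.76.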